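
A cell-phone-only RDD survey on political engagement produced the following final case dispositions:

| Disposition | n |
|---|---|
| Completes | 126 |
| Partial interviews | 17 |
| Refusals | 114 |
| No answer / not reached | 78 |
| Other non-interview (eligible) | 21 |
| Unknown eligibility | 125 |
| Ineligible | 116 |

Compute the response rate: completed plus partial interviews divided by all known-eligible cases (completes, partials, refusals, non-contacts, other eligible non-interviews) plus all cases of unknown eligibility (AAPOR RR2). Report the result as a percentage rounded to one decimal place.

29.7%

Num → 126 + 17 = 143
Denominator → 126 + 17 + 114 + 78 + 21 + 125 = 481
RR2 = 143 / 481 = 0.2973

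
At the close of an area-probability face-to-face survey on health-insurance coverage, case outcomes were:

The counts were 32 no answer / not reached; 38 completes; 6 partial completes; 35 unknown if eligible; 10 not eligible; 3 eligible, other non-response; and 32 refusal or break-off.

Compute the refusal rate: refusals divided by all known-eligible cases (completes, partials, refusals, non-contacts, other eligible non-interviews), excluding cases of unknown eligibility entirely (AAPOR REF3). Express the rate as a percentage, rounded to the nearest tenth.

28.8%

Numerator → 32
Base → 38 + 6 + 32 + 32 + 3 = 111
REF3 = 32 / 111 = 0.2883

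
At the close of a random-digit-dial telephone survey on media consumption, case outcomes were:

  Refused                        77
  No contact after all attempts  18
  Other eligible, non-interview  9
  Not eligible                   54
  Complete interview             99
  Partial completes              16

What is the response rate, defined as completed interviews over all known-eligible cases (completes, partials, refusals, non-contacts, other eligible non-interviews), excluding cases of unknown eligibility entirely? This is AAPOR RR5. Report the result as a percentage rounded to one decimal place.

45.2%

Top → 99
Base → 99 + 16 + 77 + 18 + 9 = 219
RR5 = 99 / 219 = 0.4521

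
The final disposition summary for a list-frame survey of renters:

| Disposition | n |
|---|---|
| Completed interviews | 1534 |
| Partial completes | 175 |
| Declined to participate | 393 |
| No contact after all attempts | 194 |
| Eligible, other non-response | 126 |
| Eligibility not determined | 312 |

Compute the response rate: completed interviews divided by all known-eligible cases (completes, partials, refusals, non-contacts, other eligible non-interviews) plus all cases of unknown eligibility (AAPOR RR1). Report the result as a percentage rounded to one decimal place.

56.1%

Num = 1534
Denom = 1534 + 175 + 393 + 194 + 126 + 312 = 2734
RR1 = 1534 / 2734 = 0.5611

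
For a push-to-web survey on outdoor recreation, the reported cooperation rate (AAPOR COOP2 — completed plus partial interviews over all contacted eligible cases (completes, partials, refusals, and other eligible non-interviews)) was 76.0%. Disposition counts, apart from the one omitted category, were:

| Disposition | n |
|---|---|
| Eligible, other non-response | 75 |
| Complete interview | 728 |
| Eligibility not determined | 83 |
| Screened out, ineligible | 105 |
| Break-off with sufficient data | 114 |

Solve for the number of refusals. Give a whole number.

Num: 728 + 114 = 842
COOP2 = 842 / D = 0.760
D = 842 / 0.760 = 1107.9
Other denominator terms total 917
refusals = 1107.9 − 917 ≈ 191

191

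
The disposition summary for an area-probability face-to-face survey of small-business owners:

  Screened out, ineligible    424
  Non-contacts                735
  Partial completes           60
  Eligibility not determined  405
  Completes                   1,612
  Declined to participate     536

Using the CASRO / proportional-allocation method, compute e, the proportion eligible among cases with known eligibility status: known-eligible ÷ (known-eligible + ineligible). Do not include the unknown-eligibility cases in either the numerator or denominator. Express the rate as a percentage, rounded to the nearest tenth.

87.4%

Eligible (known) = 1612 + 60 + 536 + 735 = 2943
e = 2943 / (2943 + 424) = 2943 / 3367 = 0.8741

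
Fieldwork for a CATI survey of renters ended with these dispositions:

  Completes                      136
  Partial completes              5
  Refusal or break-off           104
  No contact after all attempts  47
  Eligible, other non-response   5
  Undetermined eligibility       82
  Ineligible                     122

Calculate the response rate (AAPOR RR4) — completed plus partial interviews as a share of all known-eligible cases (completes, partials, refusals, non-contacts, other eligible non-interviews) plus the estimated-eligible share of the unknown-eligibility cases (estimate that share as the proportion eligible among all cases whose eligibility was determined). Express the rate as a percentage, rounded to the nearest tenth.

39.7%

Numerator: 136 + 5 = 141
Determined eligible: 136 + 5 + 104 + 47 + 5 = 297
e = 297 / (297 + 122) = 297 / 419 = 0.7088
Eligible share of unknowns: 0.7088 × 82 = 58.12
Denominator: 297 + 58.12 = 355.12
RR4 = 141 / 355.12 = 0.3970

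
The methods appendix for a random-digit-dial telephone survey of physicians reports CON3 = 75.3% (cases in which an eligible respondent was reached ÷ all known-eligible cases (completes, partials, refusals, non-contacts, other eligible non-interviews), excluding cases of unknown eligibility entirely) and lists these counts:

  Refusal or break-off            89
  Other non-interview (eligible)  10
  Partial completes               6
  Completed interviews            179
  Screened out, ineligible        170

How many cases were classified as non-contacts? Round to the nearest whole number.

93

Numerator: 179 + 6 + 89 + 10 = 284
CON3 = 284 / D = 0.753
D = 284 / 0.753 = 377.2
Remaining denominator categories sum to 284
non-contacts = 377.2 − 284 ≈ 93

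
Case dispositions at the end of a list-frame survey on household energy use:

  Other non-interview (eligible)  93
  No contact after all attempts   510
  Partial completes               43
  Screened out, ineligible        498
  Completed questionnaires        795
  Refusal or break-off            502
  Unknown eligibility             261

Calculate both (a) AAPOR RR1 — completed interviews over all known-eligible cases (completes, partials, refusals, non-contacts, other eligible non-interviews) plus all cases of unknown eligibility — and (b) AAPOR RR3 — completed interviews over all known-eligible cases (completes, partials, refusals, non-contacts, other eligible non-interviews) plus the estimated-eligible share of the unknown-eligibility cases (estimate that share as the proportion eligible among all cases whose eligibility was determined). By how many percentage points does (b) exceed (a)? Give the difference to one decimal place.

Numerator → 795
Denominator → 795 + 43 + 502 + 510 + 93 + 261 = 2204
RR1 = 795 / 2204 = 0.3607
Eligible (known) → 795 + 43 + 502 + 510 + 93 = 1943
e = 1943 / (1943 + 498) = 1943 / 2441 = 0.7960
Estimated eligible among unknowns → 0.7960 × 261 = 207.76
Denominator → 1943 + 207.76 = 2150.76
RR3 = 795 / 2150.76 = 0.3696
Difference = 36.96 − 36.07 = 0.89 percentage points

0.9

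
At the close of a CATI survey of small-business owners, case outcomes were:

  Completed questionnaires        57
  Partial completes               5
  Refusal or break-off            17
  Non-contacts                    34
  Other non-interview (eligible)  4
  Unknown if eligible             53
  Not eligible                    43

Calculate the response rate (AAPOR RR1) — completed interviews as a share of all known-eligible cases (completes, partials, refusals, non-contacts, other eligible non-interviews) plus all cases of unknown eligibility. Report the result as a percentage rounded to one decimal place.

Top → 57
Denominator → 57 + 5 + 17 + 34 + 4 + 53 = 170
RR1 = 57 / 170 = 0.3353

33.5%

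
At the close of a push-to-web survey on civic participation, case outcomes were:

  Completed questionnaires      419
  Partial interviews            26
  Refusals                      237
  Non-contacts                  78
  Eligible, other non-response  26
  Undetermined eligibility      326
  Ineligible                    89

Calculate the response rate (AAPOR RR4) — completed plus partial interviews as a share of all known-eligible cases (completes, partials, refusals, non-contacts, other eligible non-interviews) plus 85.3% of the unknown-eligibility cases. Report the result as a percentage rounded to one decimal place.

Numerator: 419 + 26 = 445
Determined eligible: 419 + 26 + 237 + 78 + 26 = 786
Estimated eligible among unknowns: 0.8530 × 326 = 278.08
Denominator: 786 + 278.08 = 1064.08
RR4 = 445 / 1064.08 = 0.4182

41.8%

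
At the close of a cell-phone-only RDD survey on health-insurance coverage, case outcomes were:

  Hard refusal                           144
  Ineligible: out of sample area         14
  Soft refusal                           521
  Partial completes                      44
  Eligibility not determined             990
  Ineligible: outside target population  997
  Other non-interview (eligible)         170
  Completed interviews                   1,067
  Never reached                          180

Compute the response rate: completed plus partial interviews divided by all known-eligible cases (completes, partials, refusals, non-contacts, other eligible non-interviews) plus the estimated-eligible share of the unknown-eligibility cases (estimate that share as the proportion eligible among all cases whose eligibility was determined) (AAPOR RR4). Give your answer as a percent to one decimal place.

39.7%

Refused = 144 + 521 = 665
Out of scope = 997 + 14 = 1011
Top: 1067 + 44 = 1111
Eligible (known): 1067 + 44 + 665 + 180 + 170 = 2126
e = 2126 / (2126 + 1011) = 2126 / 3137 = 0.6777
e × U: 0.6777 × 990 = 670.92
Base: 2126 + 670.92 = 2796.92
RR4 = 1111 / 2796.92 = 0.3972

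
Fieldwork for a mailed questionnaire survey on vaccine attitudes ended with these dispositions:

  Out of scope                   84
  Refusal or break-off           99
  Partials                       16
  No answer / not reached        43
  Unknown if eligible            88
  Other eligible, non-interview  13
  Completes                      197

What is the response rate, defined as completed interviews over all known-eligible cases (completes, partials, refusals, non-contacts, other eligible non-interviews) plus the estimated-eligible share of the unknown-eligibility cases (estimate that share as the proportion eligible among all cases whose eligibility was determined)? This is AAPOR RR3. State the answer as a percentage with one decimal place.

44.8%

Numerator → 197
Eligible (known) → 197 + 16 + 99 + 43 + 13 = 368
e = 368 / (368 + 84) = 368 / 452 = 0.8142
Eligible share of unknowns → 0.8142 × 88 = 71.65
Base → 368 + 71.65 = 439.65
RR3 = 197 / 439.65 = 0.4481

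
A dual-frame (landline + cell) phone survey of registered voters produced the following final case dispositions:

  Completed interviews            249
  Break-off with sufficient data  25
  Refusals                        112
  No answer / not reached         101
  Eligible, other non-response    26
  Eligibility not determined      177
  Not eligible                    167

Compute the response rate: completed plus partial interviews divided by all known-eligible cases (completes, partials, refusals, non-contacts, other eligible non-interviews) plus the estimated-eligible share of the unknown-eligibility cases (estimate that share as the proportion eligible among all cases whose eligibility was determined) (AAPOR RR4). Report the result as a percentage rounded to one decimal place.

Num: 249 + 25 = 274
Eligible (known): 249 + 25 + 112 + 101 + 26 = 513
e = 513 / (513 + 167) = 513 / 680 = 0.7544
Estimated eligible among unknowns: 0.7544 × 177 = 133.53
Denom: 513 + 133.53 = 646.53
RR4 = 274 / 646.53 = 0.4238

42.4%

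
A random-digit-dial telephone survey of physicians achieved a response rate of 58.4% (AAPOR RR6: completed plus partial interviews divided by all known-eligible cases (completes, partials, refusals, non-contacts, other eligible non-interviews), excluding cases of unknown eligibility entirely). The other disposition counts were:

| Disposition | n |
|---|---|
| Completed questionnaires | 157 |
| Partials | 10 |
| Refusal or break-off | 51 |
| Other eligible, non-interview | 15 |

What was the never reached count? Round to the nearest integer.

Numerator: 157 + 10 = 167
RR6 = 167 / D = 0.584
D = 167 / 0.584 = 286.0
Remaining denominator categories sum to 233
never reached = 286.0 − 233 ≈ 53

53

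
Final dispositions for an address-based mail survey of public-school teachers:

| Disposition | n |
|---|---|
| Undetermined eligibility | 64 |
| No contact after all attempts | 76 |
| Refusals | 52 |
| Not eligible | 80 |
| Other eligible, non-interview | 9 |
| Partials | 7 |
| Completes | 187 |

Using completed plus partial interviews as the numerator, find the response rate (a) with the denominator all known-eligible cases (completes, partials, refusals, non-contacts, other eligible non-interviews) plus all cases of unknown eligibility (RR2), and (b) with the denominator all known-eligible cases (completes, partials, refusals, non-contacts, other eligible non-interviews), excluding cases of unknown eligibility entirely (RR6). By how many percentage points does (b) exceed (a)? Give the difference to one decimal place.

9.5

Num = 187 + 7 = 194
Denom = 187 + 7 + 52 + 76 + 9 + 64 = 395
RR2 = 194 / 395 = 0.4911
Denom = 187 + 7 + 52 + 76 + 9 = 331
RR6 = 194 / 331 = 0.5861
Difference = 58.61 − 49.11 = 9.50 percentage points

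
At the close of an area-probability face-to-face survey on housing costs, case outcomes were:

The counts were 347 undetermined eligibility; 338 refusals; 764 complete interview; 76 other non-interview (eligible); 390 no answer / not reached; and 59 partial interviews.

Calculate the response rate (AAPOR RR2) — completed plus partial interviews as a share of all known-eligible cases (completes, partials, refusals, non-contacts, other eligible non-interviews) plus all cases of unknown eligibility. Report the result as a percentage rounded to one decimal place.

Num = 764 + 59 = 823
Denominator = 764 + 59 + 338 + 390 + 76 + 347 = 1974
RR2 = 823 / 1974 = 0.4169

41.7%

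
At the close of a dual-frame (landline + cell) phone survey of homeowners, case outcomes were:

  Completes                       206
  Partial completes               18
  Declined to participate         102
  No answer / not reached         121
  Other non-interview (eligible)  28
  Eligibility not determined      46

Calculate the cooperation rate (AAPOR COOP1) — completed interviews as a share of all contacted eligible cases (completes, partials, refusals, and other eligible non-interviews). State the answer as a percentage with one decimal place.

Num → 206
Denominator → 206 + 18 + 102 + 28 = 354
COOP1 = 206 / 354 = 0.5819

58.2%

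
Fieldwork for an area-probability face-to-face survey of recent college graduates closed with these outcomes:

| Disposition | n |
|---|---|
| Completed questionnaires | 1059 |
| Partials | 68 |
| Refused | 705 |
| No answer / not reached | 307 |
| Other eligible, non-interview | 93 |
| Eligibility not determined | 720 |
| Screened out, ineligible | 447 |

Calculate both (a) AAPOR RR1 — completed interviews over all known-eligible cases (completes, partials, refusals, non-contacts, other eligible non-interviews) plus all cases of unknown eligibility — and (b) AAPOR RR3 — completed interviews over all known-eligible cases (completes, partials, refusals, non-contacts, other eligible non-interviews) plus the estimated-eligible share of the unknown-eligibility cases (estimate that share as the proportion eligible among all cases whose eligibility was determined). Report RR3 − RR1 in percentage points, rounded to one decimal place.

1.5

Numerator: 1059
Base: 1059 + 68 + 705 + 307 + 93 + 720 = 2952
RR1 = 1059 / 2952 = 0.3587
Known eligible: 1059 + 68 + 705 + 307 + 93 = 2232
e = 2232 / (2232 + 447) = 2232 / 2679 = 0.8331
e × U: 0.8331 × 720 = 599.83
Base: 2232 + 599.83 = 2831.83
RR3 = 1059 / 2831.83 = 0.3740
Difference = 37.40 − 35.87 = 1.53 percentage points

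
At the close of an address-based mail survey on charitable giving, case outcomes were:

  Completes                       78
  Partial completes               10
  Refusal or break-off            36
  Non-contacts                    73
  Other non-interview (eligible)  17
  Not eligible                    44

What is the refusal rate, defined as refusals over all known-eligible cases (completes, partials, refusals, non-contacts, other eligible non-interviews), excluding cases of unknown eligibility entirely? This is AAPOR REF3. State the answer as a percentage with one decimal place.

16.8%

Numerator = 36
Denominator = 78 + 10 + 36 + 73 + 17 = 214
REF3 = 36 / 214 = 0.1682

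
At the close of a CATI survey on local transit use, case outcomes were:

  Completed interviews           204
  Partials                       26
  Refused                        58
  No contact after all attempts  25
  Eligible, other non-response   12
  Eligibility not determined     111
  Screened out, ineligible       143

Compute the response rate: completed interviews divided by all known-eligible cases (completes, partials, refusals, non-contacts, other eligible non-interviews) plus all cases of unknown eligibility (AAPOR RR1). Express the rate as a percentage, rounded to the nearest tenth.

Top: 204
Denominator: 204 + 26 + 58 + 25 + 12 + 111 = 436
RR1 = 204 / 436 = 0.4679

46.8%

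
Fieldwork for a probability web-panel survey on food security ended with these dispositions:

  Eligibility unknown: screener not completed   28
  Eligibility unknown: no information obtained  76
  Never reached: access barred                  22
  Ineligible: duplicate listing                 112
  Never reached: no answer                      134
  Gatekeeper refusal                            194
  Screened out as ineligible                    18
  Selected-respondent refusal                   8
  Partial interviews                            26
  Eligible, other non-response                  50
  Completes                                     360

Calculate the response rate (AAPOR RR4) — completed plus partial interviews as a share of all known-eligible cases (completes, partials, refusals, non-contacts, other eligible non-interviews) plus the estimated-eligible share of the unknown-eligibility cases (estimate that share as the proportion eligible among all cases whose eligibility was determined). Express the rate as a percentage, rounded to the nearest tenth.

43.7%

Declined to participate = 194 + 8 = 202
Non-contacts = 134 + 22 = 156
Undetermined eligibility = 28 + 76 = 104
Screened out, ineligible = 18 + 112 = 130
Numerator → 360 + 26 = 386
Eligible (known) → 360 + 26 + 202 + 156 + 50 = 794
e = 794 / (794 + 130) = 794 / 924 = 0.8593
e × U → 0.8593 × 104 = 89.37
Denom → 794 + 89.37 = 883.37
RR4 = 386 / 883.37 = 0.4370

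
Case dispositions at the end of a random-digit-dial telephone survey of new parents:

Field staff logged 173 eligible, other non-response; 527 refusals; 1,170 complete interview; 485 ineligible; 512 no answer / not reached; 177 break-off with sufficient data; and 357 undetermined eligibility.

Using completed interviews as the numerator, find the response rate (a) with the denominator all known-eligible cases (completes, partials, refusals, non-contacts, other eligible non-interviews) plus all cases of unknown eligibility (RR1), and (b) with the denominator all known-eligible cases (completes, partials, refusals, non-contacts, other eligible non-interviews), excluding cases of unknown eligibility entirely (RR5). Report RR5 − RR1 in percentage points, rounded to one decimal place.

Numerator → 1170
Base → 1170 + 177 + 527 + 512 + 173 + 357 = 2916
RR1 = 1170 / 2916 = 0.4012
Base → 1170 + 177 + 527 + 512 + 173 = 2559
RR5 = 1170 / 2559 = 0.4572
Difference = 45.72 − 40.12 = 5.60 percentage points

5.6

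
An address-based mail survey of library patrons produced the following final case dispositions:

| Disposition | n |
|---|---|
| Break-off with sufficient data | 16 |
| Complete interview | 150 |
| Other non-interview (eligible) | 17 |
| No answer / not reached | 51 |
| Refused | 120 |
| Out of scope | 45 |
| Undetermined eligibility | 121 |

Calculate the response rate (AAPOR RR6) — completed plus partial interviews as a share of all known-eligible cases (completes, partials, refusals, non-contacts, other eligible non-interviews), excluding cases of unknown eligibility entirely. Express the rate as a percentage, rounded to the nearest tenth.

Numerator: 150 + 16 = 166
Denominator: 150 + 16 + 120 + 51 + 17 = 354
RR6 = 166 / 354 = 0.4689

46.9%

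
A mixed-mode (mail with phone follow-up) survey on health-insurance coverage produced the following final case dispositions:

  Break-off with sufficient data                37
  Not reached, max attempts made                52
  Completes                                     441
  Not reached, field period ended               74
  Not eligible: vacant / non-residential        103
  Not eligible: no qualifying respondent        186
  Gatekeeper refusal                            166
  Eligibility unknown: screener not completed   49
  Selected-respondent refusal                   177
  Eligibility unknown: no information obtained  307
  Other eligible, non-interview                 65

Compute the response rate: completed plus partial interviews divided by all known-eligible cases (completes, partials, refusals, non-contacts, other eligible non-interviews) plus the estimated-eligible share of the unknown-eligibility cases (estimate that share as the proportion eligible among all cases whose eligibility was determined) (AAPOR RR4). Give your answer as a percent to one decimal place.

37.1%

Declined to participate = 166 + 177 = 343
Never reached = 74 + 52 = 126
Unknown eligibility = 49 + 307 = 356
Screened out, ineligible = 186 + 103 = 289
Num = 441 + 37 = 478
Known eligible = 441 + 37 + 343 + 126 + 65 = 1012
e = 1012 / (1012 + 289) = 1012 / 1301 = 0.7779
Eligible share of unknowns = 0.7779 × 356 = 276.93
Denominator = 1012 + 276.93 = 1288.93
RR4 = 478 / 1288.93 = 0.3709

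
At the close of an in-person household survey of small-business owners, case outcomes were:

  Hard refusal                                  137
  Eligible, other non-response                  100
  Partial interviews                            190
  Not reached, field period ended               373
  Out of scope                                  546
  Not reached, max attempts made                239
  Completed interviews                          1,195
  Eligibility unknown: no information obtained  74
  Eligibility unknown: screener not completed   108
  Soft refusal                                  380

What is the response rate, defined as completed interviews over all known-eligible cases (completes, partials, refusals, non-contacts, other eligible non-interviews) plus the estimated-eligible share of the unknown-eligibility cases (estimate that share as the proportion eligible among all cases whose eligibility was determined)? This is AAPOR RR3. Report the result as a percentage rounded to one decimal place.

Refused = 137 + 380 = 517
Never reached = 373 + 239 = 612
Undetermined eligibility = 108 + 74 = 182
Top → 1195
Eligible (known) → 1195 + 190 + 517 + 612 + 100 = 2614
e = 2614 / (2614 + 546) = 2614 / 3160 = 0.8272
e × U → 0.8272 × 182 = 150.55
Base → 2614 + 150.55 = 2764.55
RR3 = 1195 / 2764.55 = 0.4323

43.2%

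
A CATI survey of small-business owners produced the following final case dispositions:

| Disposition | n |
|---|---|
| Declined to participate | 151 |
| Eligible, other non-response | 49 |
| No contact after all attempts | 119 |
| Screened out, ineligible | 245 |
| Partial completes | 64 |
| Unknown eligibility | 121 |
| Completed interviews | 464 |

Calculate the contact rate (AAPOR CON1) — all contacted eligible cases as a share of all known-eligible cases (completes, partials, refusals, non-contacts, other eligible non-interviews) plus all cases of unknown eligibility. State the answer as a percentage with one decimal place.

75.2%

Num = 464 + 64 + 151 + 49 = 728
Denom = 464 + 64 + 151 + 119 + 49 + 121 = 968
CON1 = 728 / 968 = 0.7521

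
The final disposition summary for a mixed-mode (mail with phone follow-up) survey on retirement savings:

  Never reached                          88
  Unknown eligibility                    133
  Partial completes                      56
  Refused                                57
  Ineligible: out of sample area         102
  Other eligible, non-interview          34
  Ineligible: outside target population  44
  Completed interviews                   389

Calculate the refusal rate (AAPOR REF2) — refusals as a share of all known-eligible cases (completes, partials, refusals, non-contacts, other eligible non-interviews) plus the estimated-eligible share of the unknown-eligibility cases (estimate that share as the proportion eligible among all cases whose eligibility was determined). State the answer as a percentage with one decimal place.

Out of scope = 44 + 102 = 146
Numerator: 57
Known eligible: 389 + 56 + 57 + 88 + 34 = 624
e = 624 / (624 + 146) = 624 / 770 = 0.8104
Estimated eligible among unknowns: 0.8104 × 133 = 107.78
Denom: 624 + 107.78 = 731.78
REF2 = 57 / 731.78 = 0.0779

7.8%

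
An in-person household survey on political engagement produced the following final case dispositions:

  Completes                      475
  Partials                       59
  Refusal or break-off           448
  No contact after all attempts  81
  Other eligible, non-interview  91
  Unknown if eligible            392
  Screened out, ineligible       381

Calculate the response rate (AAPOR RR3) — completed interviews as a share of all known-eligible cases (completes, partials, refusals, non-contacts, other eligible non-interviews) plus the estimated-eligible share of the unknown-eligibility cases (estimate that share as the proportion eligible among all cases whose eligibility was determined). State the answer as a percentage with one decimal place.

Numerator → 475
Determined eligible → 475 + 59 + 448 + 81 + 91 = 1154
e = 1154 / (1154 + 381) = 1154 / 1535 = 0.7518
e × U → 0.7518 × 392 = 294.71
Denom → 1154 + 294.71 = 1448.71
RR3 = 475 / 1448.71 = 0.3279

32.8%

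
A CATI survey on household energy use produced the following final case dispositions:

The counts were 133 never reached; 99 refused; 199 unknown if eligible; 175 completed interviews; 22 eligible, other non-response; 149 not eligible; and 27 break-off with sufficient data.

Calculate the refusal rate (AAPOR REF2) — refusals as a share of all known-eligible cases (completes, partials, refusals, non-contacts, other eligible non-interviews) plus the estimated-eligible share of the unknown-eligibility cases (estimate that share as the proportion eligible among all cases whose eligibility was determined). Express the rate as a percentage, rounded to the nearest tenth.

Num = 99
Determined eligible = 175 + 27 + 99 + 133 + 22 = 456
e = 456 / (456 + 149) = 456 / 605 = 0.7537
Estimated eligible among unknowns = 0.7537 × 199 = 149.99
Denom = 456 + 149.99 = 605.99
REF2 = 99 / 605.99 = 0.1634

16.3%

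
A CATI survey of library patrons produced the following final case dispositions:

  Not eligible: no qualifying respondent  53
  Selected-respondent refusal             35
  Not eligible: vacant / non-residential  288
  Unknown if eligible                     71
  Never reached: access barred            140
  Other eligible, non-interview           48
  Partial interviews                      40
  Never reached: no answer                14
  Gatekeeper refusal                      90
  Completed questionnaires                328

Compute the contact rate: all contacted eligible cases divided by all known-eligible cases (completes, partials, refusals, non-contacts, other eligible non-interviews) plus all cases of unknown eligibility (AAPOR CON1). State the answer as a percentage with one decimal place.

Refusal or break-off = 90 + 35 = 125
No answer / not reached = 14 + 140 = 154
Not eligible = 53 + 288 = 341
Numerator → 328 + 40 + 125 + 48 = 541
Denom → 328 + 40 + 125 + 154 + 48 + 71 = 766
CON1 = 541 / 766 = 0.7063

70.6%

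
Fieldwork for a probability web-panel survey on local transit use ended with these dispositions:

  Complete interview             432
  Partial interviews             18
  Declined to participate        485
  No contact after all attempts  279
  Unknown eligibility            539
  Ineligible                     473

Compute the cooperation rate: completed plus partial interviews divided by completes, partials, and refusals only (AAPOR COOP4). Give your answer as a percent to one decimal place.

48.1%

Top → 432 + 18 = 450
Base → 432 + 18 + 485 = 935
COOP4 = 450 / 935 = 0.4813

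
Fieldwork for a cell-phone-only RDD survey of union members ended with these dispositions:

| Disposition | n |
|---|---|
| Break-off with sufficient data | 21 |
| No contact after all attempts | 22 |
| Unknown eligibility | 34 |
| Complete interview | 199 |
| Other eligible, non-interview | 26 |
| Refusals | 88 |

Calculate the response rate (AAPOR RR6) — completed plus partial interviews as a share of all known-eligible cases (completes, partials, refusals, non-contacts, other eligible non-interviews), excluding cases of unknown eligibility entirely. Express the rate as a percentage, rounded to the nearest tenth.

Numerator: 199 + 21 = 220
Base: 199 + 21 + 88 + 22 + 26 = 356
RR6 = 220 / 356 = 0.6180

61.8%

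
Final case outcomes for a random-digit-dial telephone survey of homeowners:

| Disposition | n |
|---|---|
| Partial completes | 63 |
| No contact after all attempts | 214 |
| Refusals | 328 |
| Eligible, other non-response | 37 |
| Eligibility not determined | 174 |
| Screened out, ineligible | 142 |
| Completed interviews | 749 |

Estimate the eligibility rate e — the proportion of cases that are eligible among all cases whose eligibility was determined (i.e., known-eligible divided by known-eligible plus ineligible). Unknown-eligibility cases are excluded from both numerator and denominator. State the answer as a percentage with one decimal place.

Known eligible = 749 + 63 + 328 + 214 + 37 = 1391
e = 1391 / (1391 + 142) = 1391 / 1533 = 0.9074

90.7%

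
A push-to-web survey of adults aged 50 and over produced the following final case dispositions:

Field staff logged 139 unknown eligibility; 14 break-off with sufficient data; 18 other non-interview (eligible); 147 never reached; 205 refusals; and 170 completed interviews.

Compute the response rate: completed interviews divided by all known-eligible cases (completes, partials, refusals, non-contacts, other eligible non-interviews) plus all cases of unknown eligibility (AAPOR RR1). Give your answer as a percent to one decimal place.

24.5%

Num = 170
Base = 170 + 14 + 205 + 147 + 18 + 139 = 693
RR1 = 170 / 693 = 0.2453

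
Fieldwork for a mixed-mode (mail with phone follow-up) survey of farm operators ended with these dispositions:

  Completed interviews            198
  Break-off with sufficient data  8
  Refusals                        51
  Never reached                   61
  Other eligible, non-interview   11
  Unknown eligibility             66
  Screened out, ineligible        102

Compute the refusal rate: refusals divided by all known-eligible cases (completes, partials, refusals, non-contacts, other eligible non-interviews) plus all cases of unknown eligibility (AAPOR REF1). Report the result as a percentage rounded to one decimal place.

12.9%

Numerator: 51
Denom: 198 + 8 + 51 + 61 + 11 + 66 = 395
REF1 = 51 / 395 = 0.1291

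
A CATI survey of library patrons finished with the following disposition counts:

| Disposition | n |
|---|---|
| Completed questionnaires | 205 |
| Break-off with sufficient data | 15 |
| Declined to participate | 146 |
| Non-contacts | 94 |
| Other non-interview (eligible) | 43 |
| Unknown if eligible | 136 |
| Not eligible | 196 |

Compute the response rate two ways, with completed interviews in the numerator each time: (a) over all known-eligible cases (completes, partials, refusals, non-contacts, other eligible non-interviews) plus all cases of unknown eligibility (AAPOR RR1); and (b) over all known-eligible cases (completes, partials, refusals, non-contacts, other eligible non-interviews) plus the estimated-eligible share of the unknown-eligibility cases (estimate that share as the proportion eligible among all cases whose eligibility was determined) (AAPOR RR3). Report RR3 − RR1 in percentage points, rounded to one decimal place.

Top → 205
Denom → 205 + 15 + 146 + 94 + 43 + 136 = 639
RR1 = 205 / 639 = 0.3208
Determined eligible → 205 + 15 + 146 + 94 + 43 = 503
e = 503 / (503 + 196) = 503 / 699 = 0.7196
Eligible share of unknowns → 0.7196 × 136 = 97.87
Denom → 503 + 97.87 = 600.87
RR3 = 205 / 600.87 = 0.3412
Difference = 34.12 − 32.08 = 2.04 percentage points

2.0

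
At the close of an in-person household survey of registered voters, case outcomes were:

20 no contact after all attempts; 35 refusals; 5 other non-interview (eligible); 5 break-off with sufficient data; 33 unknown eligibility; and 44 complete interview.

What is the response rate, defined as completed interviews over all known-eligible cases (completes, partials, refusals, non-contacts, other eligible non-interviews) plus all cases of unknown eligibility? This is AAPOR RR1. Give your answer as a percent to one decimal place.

31.0%

Num → 44
Base → 44 + 5 + 35 + 20 + 5 + 33 = 142
RR1 = 44 / 142 = 0.3099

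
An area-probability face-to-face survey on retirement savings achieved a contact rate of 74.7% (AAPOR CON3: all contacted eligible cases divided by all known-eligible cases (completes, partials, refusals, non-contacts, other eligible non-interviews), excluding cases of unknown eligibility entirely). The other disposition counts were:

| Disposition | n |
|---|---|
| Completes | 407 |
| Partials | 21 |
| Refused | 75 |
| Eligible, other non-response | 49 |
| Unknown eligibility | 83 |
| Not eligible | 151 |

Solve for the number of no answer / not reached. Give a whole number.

187

Top → 407 + 21 + 75 + 49 = 552
CON3 = 552 / D = 0.747
D = 552 / 0.747 = 739.0
Remaining denominator categories sum to 552
no answer / not reached = 739.0 − 552 ≈ 187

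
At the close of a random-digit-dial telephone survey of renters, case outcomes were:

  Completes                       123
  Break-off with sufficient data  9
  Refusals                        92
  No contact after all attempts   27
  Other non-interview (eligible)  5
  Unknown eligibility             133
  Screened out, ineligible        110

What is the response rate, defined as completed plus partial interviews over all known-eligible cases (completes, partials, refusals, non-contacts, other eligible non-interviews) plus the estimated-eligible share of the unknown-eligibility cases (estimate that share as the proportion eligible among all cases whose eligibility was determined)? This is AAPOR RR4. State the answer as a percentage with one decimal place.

Numerator → 123 + 9 = 132
Determined eligible → 123 + 9 + 92 + 27 + 5 = 256
e = 256 / (256 + 110) = 256 / 366 = 0.6995
Eligible share of unknowns → 0.6995 × 133 = 93.03
Denom → 256 + 93.03 = 349.03
RR4 = 132 / 349.03 = 0.3782

37.8%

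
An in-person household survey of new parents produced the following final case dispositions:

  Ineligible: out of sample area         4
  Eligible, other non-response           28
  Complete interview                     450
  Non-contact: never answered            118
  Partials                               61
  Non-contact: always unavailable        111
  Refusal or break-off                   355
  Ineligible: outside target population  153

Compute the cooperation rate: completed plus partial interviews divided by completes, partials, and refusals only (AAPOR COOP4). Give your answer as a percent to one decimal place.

59.0%

No contact after all attempts = 118 + 111 = 229
Not eligible = 153 + 4 = 157
Num = 450 + 61 = 511
Denom = 450 + 61 + 355 = 866
COOP4 = 511 / 866 = 0.5901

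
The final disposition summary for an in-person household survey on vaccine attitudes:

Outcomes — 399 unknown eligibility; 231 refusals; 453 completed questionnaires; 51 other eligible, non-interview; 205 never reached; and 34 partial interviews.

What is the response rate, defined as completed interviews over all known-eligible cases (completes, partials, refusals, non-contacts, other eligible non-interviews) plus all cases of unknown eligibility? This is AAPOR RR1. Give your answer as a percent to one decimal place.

33.0%

Top → 453
Denom → 453 + 34 + 231 + 205 + 51 + 399 = 1373
RR1 = 453 / 1373 = 0.3299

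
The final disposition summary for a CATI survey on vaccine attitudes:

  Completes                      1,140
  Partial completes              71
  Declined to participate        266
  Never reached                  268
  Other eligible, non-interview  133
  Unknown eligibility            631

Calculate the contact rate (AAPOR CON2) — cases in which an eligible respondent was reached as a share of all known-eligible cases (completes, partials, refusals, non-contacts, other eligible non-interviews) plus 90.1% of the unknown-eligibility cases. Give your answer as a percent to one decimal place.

65.8%

Top: 1140 + 71 + 266 + 133 = 1610
Known eligible: 1140 + 71 + 266 + 268 + 133 = 1878
e × U: 0.9010 × 631 = 568.53
Base: 1878 + 568.53 = 2446.53
CON2 = 1610 / 2446.53 = 0.6581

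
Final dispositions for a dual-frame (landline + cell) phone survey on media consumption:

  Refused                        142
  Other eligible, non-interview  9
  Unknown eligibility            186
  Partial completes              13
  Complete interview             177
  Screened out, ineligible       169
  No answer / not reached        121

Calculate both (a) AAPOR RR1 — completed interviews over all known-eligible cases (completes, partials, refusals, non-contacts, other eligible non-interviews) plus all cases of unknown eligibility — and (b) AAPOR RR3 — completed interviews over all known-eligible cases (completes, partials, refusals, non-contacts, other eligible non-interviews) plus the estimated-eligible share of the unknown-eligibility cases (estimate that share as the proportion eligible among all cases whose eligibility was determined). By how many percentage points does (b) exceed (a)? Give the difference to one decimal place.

Num = 177
Denom = 177 + 13 + 142 + 121 + 9 + 186 = 648
RR1 = 177 / 648 = 0.2731
Eligible (known) = 177 + 13 + 142 + 121 + 9 = 462
e = 462 / (462 + 169) = 462 / 631 = 0.7322
Estimated eligible among unknowns = 0.7322 × 186 = 136.19
Denom = 462 + 136.19 = 598.19
RR3 = 177 / 598.19 = 0.2959
Difference = 29.59 − 27.31 = 2.28 percentage points

2.3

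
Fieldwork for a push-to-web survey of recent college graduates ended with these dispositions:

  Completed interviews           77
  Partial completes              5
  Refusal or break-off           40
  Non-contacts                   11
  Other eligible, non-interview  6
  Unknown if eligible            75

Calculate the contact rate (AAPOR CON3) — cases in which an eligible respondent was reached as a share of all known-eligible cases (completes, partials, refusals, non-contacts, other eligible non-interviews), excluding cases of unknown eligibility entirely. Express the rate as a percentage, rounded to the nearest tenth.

Top = 77 + 5 + 40 + 6 = 128
Denom = 77 + 5 + 40 + 11 + 6 = 139
CON3 = 128 / 139 = 0.9209

92.1%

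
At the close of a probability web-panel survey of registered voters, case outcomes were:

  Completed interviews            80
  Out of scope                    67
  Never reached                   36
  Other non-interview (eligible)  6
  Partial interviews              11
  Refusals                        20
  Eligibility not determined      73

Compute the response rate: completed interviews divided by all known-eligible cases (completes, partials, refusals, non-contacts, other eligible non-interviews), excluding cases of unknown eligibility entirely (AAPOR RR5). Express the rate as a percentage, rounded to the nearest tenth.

52.3%

Top: 80
Base: 80 + 11 + 20 + 36 + 6 = 153
RR5 = 80 / 153 = 0.5229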